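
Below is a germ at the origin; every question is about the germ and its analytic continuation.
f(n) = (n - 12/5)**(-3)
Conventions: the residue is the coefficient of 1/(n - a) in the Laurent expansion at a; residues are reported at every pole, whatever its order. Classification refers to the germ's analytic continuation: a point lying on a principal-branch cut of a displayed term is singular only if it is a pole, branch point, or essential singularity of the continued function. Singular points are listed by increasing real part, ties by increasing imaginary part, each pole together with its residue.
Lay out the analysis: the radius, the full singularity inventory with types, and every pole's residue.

Denominator factor (n - 12/5)^3: pole of order 3 at 12/5, modulus 12/5.
The radius of convergence is the smallest modulus among the singular points: 12/5.
At the order-3 pole 12/5 set g(n) = (n - (12/5))^3*f(n) = 1.
Order-3 pole: residue = g''(a)/2; g''(12/5) = 0, so the residue is 0.

Radius of convergence at 0: 12/5.
At 12/5: a pole of order 3; residue 0.


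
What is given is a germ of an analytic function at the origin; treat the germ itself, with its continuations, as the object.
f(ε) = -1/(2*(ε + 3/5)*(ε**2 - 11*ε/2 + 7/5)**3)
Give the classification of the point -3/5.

The denominator factor ε + 3/5 vanishes at -3/5 and appears to the power 1; the numerator there equals -1/2, nonzero, and no other factor vanishes.
Hence a pole whose order is the multiplicity, 1.

The point is a pole of order 1.


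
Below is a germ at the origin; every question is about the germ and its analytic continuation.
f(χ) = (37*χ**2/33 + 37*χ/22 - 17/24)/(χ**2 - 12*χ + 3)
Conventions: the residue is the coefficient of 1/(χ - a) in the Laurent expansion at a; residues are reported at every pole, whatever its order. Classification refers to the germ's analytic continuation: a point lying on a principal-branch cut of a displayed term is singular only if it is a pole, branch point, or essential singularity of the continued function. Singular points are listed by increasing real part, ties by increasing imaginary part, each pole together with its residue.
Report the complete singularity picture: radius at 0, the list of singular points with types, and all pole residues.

Denominator factor (χ**2 - 12*χ + 3): discriminant 132, real irrational roots 6 + sqrt(33) and 6 - sqrt(33); poles of order 1, moduli 6 + sqrt(33) and 6 - sqrt(33).
The radius of convergence is the smallest modulus among the singular points: 6 - sqrt(33).
The factor χ**2 - 12*χ + 3 splits as (χ - a)(χ - a') with a = 6 - sqrt(33), a' = 6 + sqrt(33). At the order-1 pole a set g(χ) = (χ - a)*f(χ) = [37*χ**2/33 + 37*χ/22 - 17/24] / (χ - a').
Simple pole: residue = g(a) at a = 6 - sqrt(33), which is 333/44 - (22901/17424)*sqrt(33).
The factor χ**2 - 12*χ + 3 splits as (χ - a)(χ - a') with a = 6 + sqrt(33), a' = 6 - sqrt(33). At the order-1 pole a set g(χ) = (χ - a)*f(χ) = [37*χ**2/33 + 37*χ/22 - 17/24] / (χ - a').
Simple pole: residue = g(a) at a = 6 + sqrt(33), which is 333/44 + (22901/17424)*sqrt(33).
List the singular points by increasing real part (a conjugate pair: the negative imaginary part first).

Radius of convergence at 0: 6 - sqrt(33).
At 6 - sqrt(33): a pole of order 1; residue 333/44 - (22901/17424)*sqrt(33).
At 6 + sqrt(33): a pole of order 1; residue 333/44 + (22901/17424)*sqrt(33).


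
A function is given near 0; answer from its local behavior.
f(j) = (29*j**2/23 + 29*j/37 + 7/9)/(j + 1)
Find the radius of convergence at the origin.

The radius of convergence is 1.

Denominator factor (j + 1): pole of order 1 at -1, modulus 1.
The radius of convergence is the smallest modulus among the singular points: 1.


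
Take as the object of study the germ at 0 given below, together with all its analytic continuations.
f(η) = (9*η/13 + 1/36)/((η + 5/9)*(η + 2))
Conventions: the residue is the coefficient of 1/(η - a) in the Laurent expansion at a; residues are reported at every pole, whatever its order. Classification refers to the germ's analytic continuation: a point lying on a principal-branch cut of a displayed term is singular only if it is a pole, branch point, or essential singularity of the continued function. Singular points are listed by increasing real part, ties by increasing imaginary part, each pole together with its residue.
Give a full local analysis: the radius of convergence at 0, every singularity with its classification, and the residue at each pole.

Denominator factor (η + 5/9): pole of order 1 at -5/9, modulus 5/9.
Denominator factor (η + 2): pole of order 1 at -2, modulus 2.
The radius of convergence is the smallest modulus among the singular points: 5/9.
At the order-1 pole -2 set g(η) = (η - (-2))*f(η) = (9*η/13 + 1/36)/(η + 5/9).
Simple pole: residue = g(a) at a = -2, which is 635/676.
At the order-1 pole -5/9 set g(η) = (η - (-5/9))*f(η) = (9*η/13 + 1/36)/(η + 2).
Simple pole: residue = g(a) at a = -5/9, which is -167/676.
List the singular points by increasing real part (a conjugate pair: the negative imaginary part first).

Radius of convergence at 0: 5/9.
At -2: a pole of order 1; residue 635/676.
At -5/9: a pole of order 1; residue -167/676.


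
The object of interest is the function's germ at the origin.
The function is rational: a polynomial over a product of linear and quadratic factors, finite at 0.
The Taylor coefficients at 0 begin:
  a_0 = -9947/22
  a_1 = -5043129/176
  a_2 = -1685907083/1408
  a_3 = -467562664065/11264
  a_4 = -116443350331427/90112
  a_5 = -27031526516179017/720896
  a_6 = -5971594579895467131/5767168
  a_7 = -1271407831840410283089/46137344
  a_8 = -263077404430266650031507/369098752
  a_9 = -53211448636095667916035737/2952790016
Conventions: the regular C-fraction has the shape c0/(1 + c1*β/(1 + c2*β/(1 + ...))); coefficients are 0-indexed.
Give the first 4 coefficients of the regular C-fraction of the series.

Taylor coefficients (read off): a_0 = -9947/22, a_1 = -5043129/176, a_2 = -1685907083/1408, a_3 = -467562664065/11264.
c0 = a_0 = -9947/22. Peel one level at a time: if S = 1 + c*β/S' with S'(0) = 1, then c is the β-coefficient of S and S' = c*β/(S - 1).
S_1 = c0/f = 1 + (-507/8)*β + (10945/8)*β^2 + ...; c1 = -507/8.
S_2 = c1*β/(S_1 - 1) = 1 + (10945/507)*β + (76481029/257049)*β^2 + ...; c2 = 10945/507.
S_3 = c2*β/(S_2 - 1) = 1 + (-76481029/5549115)*β + ...; c3 = -76481029/5549115.

The regular C-fraction coefficients are [-9947/22, -507/8, 10945/507, -76481029/5549115].


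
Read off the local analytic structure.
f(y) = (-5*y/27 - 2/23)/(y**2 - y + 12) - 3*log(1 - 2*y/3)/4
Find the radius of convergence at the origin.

Denominator factor (y**2 - y + 12): discriminant -47, complex-conjugate roots (1/2) + ((1/2)*sqrt(47))*i and (1/2) - ((1/2)*sqrt(47))*i; poles of order 1, moduli (2)*sqrt(3) and (2)*sqrt(3).
Branch term (-3/4)*log(1 - y/(3/2)): its argument vanishes at y = 3/2, a logarithmic branch point, modulus 3/2.
The radius of convergence is the smallest modulus among the singular points: 3/2.

The radius of convergence is 3/2.


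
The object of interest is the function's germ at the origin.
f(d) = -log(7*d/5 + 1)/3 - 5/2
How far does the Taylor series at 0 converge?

The radius of convergence is 5/7.

Branch term (-1/3)*log(1 - d/(-5/7)): its argument vanishes at d = -5/7, a logarithmic branch point, modulus 5/7.
The radius of convergence is the smallest modulus among the singular points: 5/7.


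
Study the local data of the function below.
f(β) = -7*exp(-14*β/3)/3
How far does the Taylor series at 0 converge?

The radius of convergence is infinite.

The factor exp(-14*β/3) is entire and contributes no finite singular point.
The polynomial part has no poles.
No finite singular points: the Taylor series at 0 converges everywhere.


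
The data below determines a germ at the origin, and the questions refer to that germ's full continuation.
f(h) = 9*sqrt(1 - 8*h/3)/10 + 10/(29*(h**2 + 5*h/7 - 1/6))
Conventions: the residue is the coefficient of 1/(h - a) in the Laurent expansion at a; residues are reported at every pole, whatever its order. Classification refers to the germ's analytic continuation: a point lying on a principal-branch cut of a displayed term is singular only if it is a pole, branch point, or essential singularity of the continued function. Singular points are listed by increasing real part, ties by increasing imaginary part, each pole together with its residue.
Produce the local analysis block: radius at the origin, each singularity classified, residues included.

Radius of convergence at 0: -5/14 + (1/42)*sqrt(519).
At -5/14 - (1/42)*sqrt(519): a pole of order 1; residue -(70/5017)*sqrt(519).
At -5/14 + (1/42)*sqrt(519): a pole of order 1; residue (70/5017)*sqrt(519).
At 3/8: an algebraic (square-root) branch point.

Denominator factor (h**2 + 5*h/7 - 1/6): discriminant 173/147, real irrational roots -5/14 + (1/42)*sqrt(519) and -5/14 - (1/42)*sqrt(519); poles of order 1, moduli -5/14 + (1/42)*sqrt(519) and 5/14 + (1/42)*sqrt(519).
Branch term (9/10)*sqrt(1 - h/(3/8)): its argument vanishes at h = 3/8, a square-root branch point, modulus 3/8.
The radius of convergence is the smallest modulus among the singular points: -5/14 + (1/42)*sqrt(519).
The branch term is analytic at -5/14 - (1/42)*sqrt(519) and contributes nothing to the residue; only the rational part matters.
The factor h**2 + 5*h/7 - 1/6 splits as (h - a)(h - a') with a = -5/14 - (1/42)*sqrt(519), a' = -5/14 + (1/42)*sqrt(519). At the order-1 pole a set g(h) = (h - a)*(rational part) = [10/29] / (h - a').
Simple pole: residue = g(a) at a = -5/14 - (1/42)*sqrt(519), which is -(70/5017)*sqrt(519).
The branch term is analytic at -5/14 + (1/42)*sqrt(519) and contributes nothing to the residue; only the rational part matters.
The factor h**2 + 5*h/7 - 1/6 splits as (h - a)(h - a') with a = -5/14 + (1/42)*sqrt(519), a' = -5/14 - (1/42)*sqrt(519). At the order-1 pole a set g(h) = (h - a)*(rational part) = [10/29] / (h - a').
Simple pole: residue = g(a) at a = -5/14 + (1/42)*sqrt(519), which is (70/5017)*sqrt(519).
List the singular points by increasing real part (a conjugate pair: the negative imaginary part first).


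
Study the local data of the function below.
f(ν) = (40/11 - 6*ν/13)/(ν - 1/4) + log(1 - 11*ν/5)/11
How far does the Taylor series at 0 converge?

Denominator factor (ν - 1/4): pole of order 1 at 1/4, modulus 1/4.
Branch term (1/11)*log(1 - ν/(5/11)): its argument vanishes at ν = 5/11, a logarithmic branch point, modulus 5/11.
The radius of convergence is the smallest modulus among the singular points: 1/4.

The radius of convergence is 1/4.


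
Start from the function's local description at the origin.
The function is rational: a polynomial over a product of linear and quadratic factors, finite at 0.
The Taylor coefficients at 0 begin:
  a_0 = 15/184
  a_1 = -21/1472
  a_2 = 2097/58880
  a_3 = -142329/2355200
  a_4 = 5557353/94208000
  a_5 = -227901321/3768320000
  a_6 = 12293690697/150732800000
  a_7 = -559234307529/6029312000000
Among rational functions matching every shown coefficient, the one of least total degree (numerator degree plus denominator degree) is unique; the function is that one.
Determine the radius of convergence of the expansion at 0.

The radius of convergence is -1/2 + (1/10)*sqrt(185).

No rational of total degree below 4 reproduces all 8 coefficients; solving the [0/4] Pade equations on them gives f(h) = -6/(23*(h**2 - h - 8/5)*(h**2 - 9*h/10 + 2)), whose expansion matches every shown term.
Denominator factor (h**2 - 9*h/10 + 2): discriminant -719/100, complex-conjugate roots (9/20) + ((1/20)*sqrt(719))*i and (9/20) - ((1/20)*sqrt(719))*i; poles of order 1, moduli sqrt(2) and sqrt(2).
Denominator factor (h**2 - h - 8/5): discriminant 37/5, real irrational roots 1/2 + (1/10)*sqrt(185) and 1/2 - (1/10)*sqrt(185); poles of order 1, moduli 1/2 + (1/10)*sqrt(185) and -1/2 + (1/10)*sqrt(185).
The radius of convergence is the smallest modulus among the singular points: -1/2 + (1/10)*sqrt(185).


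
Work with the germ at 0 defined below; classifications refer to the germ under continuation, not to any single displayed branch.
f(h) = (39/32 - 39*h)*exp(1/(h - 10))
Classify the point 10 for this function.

The point is an essential singularity.

The exponent 1/(h - (10)) has a pole at 10, so exp(1/(h - (10))) takes every nonzero value near it: an essential singularity (not a pole of any order).


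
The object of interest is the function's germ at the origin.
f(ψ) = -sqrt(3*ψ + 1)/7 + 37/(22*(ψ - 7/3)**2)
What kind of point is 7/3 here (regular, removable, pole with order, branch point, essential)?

The point is a pole of order 2.

The denominator factor ψ - 7/3 vanishes at 7/3 and appears to the power 2; the numerator there equals 37/22, nonzero, and no other factor vanishes.
The branch terms are analytic at this point.
Hence a pole whose order is the multiplicity, 2.


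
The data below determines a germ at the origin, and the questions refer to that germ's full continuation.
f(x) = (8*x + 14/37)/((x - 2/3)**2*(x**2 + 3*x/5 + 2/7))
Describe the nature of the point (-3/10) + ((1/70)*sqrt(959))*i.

The denominator factor x**2 + 3*x/5 + 2/7 vanishes at (-3/10) + ((1/70)*sqrt(959))*i and appears to the power 1; the numerator there equals (-374/185) + ((4/35)*sqrt(959))*i, nonzero, and no other factor vanishes.
Hence a pole whose order is the multiplicity, 1.

The point is a pole of order 1.


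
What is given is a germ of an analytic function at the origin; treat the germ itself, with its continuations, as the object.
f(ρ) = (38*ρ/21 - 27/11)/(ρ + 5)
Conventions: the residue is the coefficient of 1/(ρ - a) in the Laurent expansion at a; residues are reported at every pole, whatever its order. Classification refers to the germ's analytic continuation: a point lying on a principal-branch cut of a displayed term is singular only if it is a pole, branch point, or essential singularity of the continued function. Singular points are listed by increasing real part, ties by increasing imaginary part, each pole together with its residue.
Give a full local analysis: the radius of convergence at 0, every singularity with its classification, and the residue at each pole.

Radius of convergence at 0: 5.
At -5: a pole of order 1; residue -2657/231.

Denominator factor (ρ + 5): pole of order 1 at -5, modulus 5.
The radius of convergence is the smallest modulus among the singular points: 5.
At the order-1 pole -5 set g(ρ) = (ρ - (-5))*f(ρ) = 38*ρ/21 - 27/11.
Simple pole: residue = g(a) at a = -5, which is -2657/231.


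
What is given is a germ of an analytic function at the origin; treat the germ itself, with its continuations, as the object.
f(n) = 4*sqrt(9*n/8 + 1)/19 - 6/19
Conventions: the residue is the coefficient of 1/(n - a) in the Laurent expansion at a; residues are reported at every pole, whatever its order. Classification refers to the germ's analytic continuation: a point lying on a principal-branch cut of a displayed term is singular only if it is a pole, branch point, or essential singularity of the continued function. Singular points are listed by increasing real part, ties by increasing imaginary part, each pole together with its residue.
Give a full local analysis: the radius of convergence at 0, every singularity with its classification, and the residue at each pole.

Branch term (4/19)*sqrt(1 - n/(-8/9)): its argument vanishes at n = -8/9, a square-root branch point, modulus 8/9.
The radius of convergence is the smallest modulus among the singular points: 8/9.

Radius of convergence at 0: 8/9.
At -8/9: an algebraic (square-root) branch point.


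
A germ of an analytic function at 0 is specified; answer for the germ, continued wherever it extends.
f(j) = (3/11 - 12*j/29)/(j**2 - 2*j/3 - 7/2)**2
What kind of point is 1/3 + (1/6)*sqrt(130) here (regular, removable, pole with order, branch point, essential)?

The denominator factor j**2 - 2*j/3 - 7/2 vanishes at 1/3 + (1/6)*sqrt(130) and appears to the power 2; the numerator there equals 43/319 - (2/29)*sqrt(130), nonzero, and no other factor vanishes.
Hence a pole whose order is the multiplicity, 2.

The point is a pole of order 2.


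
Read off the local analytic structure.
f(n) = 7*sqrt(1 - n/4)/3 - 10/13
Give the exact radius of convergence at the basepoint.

The radius of convergence is 4.

Branch term (7/3)*sqrt(1 - n/(4)): its argument vanishes at n = 4, a square-root branch point, modulus 4.
The radius of convergence is the smallest modulus among the singular points: 4.


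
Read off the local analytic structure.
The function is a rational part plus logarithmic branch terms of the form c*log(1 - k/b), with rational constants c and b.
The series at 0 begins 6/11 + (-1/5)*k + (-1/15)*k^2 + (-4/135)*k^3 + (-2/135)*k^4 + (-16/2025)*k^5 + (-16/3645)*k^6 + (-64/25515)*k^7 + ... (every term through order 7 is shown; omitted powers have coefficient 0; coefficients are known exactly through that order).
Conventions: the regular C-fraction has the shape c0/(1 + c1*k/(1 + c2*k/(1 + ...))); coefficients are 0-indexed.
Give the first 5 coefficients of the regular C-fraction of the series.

The regular C-fraction coefficients are [6/11, 11/30, -7/10, -10/189, -53/189].

Taylor coefficients (read off): a_0 = 6/11, a_1 = -1/5, a_2 = -1/15, a_3 = -4/135, a_4 = -2/135.
c0 = a_0 = 6/11. Peel one level at a time: if S = 1 + c*k/S' with S'(0) = 1, then c is the k-coefficient of S and S' = c*k/(S - 1).
S_1 = c0/f = 1 + (11/30)*k + (77/300)*k^2 + ...; c1 = 11/30.
S_2 = c1*k/(S_1 - 1) = 1 + (-7/10)*k + (-1/27)*k^2 + ...; c2 = -7/10.
S_3 = c2*k/(S_2 - 1) = 1 + (-10/189)*k + (-530/35721)*k^2 + ...; c3 = -10/189.
S_4 = c3*k/(S_3 - 1) = 1 + (-53/189)*k + ...; c4 = -53/189.


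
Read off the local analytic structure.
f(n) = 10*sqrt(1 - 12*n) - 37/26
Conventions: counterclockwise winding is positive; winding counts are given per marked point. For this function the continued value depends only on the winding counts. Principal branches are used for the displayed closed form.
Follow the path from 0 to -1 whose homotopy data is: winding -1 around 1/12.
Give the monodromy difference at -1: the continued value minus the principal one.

The rational part is single-valued and drops out of the difference; each branch term changes only by its own monodromy.
(10)*sqrt(1 - n/(1/12)): winding -1 is odd, the square root flips sign, contributing -2*(10)*sqrt(1 - (-1)/(1/12)) = -2*(10)*sqrt(13) = -(20)*sqrt(13).
Summing the contributions at n = -1 gives -(20)*sqrt(13).

Continued minus principal equals -(20)*sqrt(13).


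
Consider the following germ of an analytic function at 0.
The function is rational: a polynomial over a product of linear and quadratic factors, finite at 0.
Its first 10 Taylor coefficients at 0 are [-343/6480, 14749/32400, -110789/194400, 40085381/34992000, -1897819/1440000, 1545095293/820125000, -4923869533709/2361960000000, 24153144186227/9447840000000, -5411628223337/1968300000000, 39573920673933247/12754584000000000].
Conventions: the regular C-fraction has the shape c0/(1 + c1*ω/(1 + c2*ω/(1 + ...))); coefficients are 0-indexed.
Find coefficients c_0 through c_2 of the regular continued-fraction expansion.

The regular C-fraction coefficients are [-343/6480, 43/5, -9479/1290].

Taylor coefficients (read off): a_0 = -343/6480, a_1 = 14749/32400, a_2 = -110789/194400.
c0 = a_0 = -343/6480. Peel one level at a time: if S = 1 + c*ω/S' with S'(0) = 1, then c is the ω-coefficient of S and S' = c*ω/(S - 1).
S_1 = c0/f = 1 + (43/5)*ω + (9479/150)*ω^2 + ...; c1 = 43/5.
S_2 = c1*ω/(S_1 - 1) = 1 + (-9479/1290)*ω + ...; c2 = -9479/1290.


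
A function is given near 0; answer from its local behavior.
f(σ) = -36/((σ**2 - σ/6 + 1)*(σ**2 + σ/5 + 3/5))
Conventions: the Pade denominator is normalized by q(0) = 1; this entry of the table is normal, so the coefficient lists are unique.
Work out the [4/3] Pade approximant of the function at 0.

Taylor coefficients needed (expand at 0): a_0 = -60, a_1 = 10, a_2 = 155, a_3 = -875/18, a_4 = -32095/108, a_5 = 10885/72, a_6 = 1925065/3888, a_7 = -8858635/23328.
Write the denominator as Q(σ) = 1 + q1*σ + q2*σ^2 + q3*σ^3. Requiring Q*f - P = O(σ^8) with deg P <= 4 kills the coefficients of σ^5..σ^7 in Q*f:
  σ^5: a_5 + q1*a_4 + q2*a_3 + q3*a_2 = 0, i.e. 10885/72 + (-32095/108)*q1 + (-875/18)*q2 + (155)*q3 = 0.
  σ^6: a_6 + q1*a_5 + q2*a_4 + q3*a_3 = 0, i.e. 1925065/3888 + (10885/72)*q1 + (-32095/108)*q2 + (-875/18)*q3 = 0.
  σ^7: a_7 + q1*a_6 + q2*a_5 + q3*a_4 = 0, i.e. -8858635/23328 + (1925065/3888)*q1 + (10885/72)*q2 + (-32095/108)*q3 = 0.
Solving this linear system: q1 = 217813/1288518, q2 = 47838647/27058878, q3 = -374177/3865554.
The numerator is Q*f truncated at degree 4: P0 = a_0 = -60; P1 = a_1 + q1*a_0 = -30600/214753; P2 = a_2 + q1*a_1 + q2*a_0 = 76086000/1503271; P3 = a_3 + q1*a_2 + q2*a_1 + q3*a_0 = 1620000/1503271; P4 = a_4 + q1*a_3 + q2*a_2 + q3*a_1 = -48600000/1503271.

The Pade approximant has numerator coefficients [-60, -30600/214753, 76086000/1503271, 1620000/1503271, -48600000/1503271]; denominator coefficients [1, 217813/1288518, 47838647/27058878, -374177/3865554].


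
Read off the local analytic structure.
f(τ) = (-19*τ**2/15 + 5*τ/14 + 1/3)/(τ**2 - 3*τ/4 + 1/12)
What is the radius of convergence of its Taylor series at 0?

Denominator factor (τ**2 - 3*τ/4 + 1/12): discriminant 11/48, real irrational roots 3/8 + (1/24)*sqrt(33) and 3/8 - (1/24)*sqrt(33); poles of order 1, moduli 3/8 + (1/24)*sqrt(33) and 3/8 - (1/24)*sqrt(33).
The radius of convergence is the smallest modulus among the singular points: 3/8 - (1/24)*sqrt(33).

The radius of convergence is 3/8 - (1/24)*sqrt(33).


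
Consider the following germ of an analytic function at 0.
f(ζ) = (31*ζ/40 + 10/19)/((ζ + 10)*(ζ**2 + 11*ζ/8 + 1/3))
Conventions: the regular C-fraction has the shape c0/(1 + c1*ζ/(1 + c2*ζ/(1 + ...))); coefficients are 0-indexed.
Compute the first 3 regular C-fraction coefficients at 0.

The regular C-fraction coefficients are [3/19, 1101/400, 34163/146800].

Taylor coefficients (expand at 0): a_0 = 3/19, a_1 = -3303/7600, a_2 = 394407/304000.
c0 = a_0 = 3/19. Peel one level at a time: if S = 1 + c*ζ/S' with S'(0) = 1, then c is the ζ-coefficient of S and S' = c*ζ/(S - 1).
S_1 = c0/f = 1 + (1101/400)*ζ + (-102489/160000)*ζ^2 + ...; c1 = 1101/400.
S_2 = c1*ζ/(S_1 - 1) = 1 + (34163/146800)*ζ + ...; c2 = 34163/146800.


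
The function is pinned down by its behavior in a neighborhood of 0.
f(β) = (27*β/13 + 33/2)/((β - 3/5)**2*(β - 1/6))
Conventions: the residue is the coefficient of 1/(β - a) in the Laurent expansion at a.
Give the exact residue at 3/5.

The residue is -197100/2197.

At the order-2 pole 3/5 set g(β) = (β - (3/5))^2*f(β) = (27*β/13 + 33/2)/(β - 1/6).
Order-2 pole: residue = g'(a); g'(3/5) = -197100/2197, so the residue is -197100/2197.


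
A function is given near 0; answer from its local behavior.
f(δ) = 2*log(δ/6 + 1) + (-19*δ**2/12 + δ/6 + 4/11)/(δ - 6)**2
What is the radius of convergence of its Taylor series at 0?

The radius of convergence is 6.

Denominator factor (δ - 6)^2: pole of order 2 at 6, modulus 6.
Branch term (2)*log(1 - δ/(-6)): its argument vanishes at δ = -6, a logarithmic branch point, modulus 6.
The radius of convergence is the smallest modulus among the singular points: 6.


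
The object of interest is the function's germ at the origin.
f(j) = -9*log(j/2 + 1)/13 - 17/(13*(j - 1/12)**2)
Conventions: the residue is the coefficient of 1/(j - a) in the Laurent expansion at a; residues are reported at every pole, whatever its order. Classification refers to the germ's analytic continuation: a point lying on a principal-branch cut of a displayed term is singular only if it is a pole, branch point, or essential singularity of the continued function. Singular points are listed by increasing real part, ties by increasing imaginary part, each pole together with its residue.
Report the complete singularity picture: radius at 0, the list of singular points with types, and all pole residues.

Denominator factor (j - 1/12)^2: pole of order 2 at 1/12, modulus 1/12.
Branch term (-9/13)*log(1 - j/(-2)): its argument vanishes at j = -2, a logarithmic branch point, modulus 2.
The radius of convergence is the smallest modulus among the singular points: 1/12.
The branch term is analytic at 1/12 and contributes nothing to the residue; only the rational part matters.
At the order-2 pole 1/12 set g(j) = (j - (1/12))^2*(rational part) = -17/13.
Order-2 pole: residue = g'(a); g'(1/12) = 0, so the residue is 0.
List the singular points by increasing real part (a conjugate pair: the negative imaginary part first).

Radius of convergence at 0: 1/12.
At -2: a logarithmic branch point.
At 1/12: a pole of order 2; residue 0.


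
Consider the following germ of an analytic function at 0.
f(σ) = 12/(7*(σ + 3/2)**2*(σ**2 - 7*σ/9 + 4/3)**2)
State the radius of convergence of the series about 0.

The radius of convergence is (2/3)*sqrt(3).

Denominator factor (σ**2 - 7*σ/9 + 4/3)^2: discriminant -383/81, complex-conjugate roots (7/18) + ((1/18)*sqrt(383))*i and (7/18) - ((1/18)*sqrt(383))*i; poles of order 2, moduli (2/3)*sqrt(3) and (2/3)*sqrt(3).
Denominator factor (σ + 3/2)^2: pole of order 2 at -3/2, modulus 3/2.
The radius of convergence is the smallest modulus among the singular points: (2/3)*sqrt(3).


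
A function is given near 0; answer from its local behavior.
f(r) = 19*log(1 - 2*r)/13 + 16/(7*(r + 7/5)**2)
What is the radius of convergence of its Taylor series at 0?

Denominator factor (r + 7/5)^2: pole of order 2 at -7/5, modulus 7/5.
Branch term (19/13)*log(1 - r/(1/2)): its argument vanishes at r = 1/2, a logarithmic branch point, modulus 1/2.
The radius of convergence is the smallest modulus among the singular points: 1/2.

The radius of convergence is 1/2.


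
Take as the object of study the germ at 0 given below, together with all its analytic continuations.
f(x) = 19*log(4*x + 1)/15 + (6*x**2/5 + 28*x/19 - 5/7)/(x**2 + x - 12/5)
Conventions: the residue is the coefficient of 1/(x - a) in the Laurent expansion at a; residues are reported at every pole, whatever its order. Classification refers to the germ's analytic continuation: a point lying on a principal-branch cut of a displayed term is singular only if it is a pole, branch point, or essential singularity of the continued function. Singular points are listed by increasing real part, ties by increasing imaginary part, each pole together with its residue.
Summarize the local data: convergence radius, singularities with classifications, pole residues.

Radius of convergence at 0: 1/4.
At -1/2 - (1/10)*sqrt(265): a pole of order 1; residue 13/95 - (6746/176225)*sqrt(265).
At -1/4: a logarithmic branch point.
At -1/2 + (1/10)*sqrt(265): a pole of order 1; residue 13/95 + (6746/176225)*sqrt(265).

Denominator factor (x**2 + x - 12/5): discriminant 53/5, real irrational roots -1/2 + (1/10)*sqrt(265) and -1/2 - (1/10)*sqrt(265); poles of order 1, moduli -1/2 + (1/10)*sqrt(265) and 1/2 + (1/10)*sqrt(265).
Branch term (19/15)*log(1 - x/(-1/4)): its argument vanishes at x = -1/4, a logarithmic branch point, modulus 1/4.
The radius of convergence is the smallest modulus among the singular points: 1/4.
The branch term is analytic at -1/2 - (1/10)*sqrt(265) and contributes nothing to the residue; only the rational part matters.
The factor x**2 + x - 12/5 splits as (x - a)(x - a') with a = -1/2 - (1/10)*sqrt(265), a' = -1/2 + (1/10)*sqrt(265). At the order-1 pole a set g(x) = (x - a)*(rational part) = [6*x**2/5 + 28*x/19 - 5/7] / (x - a').
Simple pole: residue = g(a) at a = -1/2 - (1/10)*sqrt(265), which is 13/95 - (6746/176225)*sqrt(265).
The branch term is analytic at -1/2 + (1/10)*sqrt(265) and contributes nothing to the residue; only the rational part matters.
The factor x**2 + x - 12/5 splits as (x - a)(x - a') with a = -1/2 + (1/10)*sqrt(265), a' = -1/2 - (1/10)*sqrt(265). At the order-1 pole a set g(x) = (x - a)*(rational part) = [6*x**2/5 + 28*x/19 - 5/7] / (x - a').
Simple pole: residue = g(a) at a = -1/2 + (1/10)*sqrt(265), which is 13/95 + (6746/176225)*sqrt(265).
List the singular points by increasing real part (a conjugate pair: the negative imaginary part first).


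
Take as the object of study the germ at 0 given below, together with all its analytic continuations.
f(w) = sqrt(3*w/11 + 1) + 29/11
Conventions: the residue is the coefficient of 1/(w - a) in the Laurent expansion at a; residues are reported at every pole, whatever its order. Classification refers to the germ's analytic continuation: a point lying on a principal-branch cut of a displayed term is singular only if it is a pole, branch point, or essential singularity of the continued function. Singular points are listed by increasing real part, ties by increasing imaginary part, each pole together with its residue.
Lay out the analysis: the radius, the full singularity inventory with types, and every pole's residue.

Branch term (1)*sqrt(1 - w/(-11/3)): its argument vanishes at w = -11/3, a square-root branch point, modulus 11/3.
The radius of convergence is the smallest modulus among the singular points: 11/3.

Radius of convergence at 0: 11/3.
At -11/3: an algebraic (square-root) branch point.


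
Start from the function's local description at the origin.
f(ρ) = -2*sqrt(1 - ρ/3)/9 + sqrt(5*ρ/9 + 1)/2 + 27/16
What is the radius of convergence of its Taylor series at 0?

The radius of convergence is 9/5.

Branch term (1/2)*sqrt(1 - ρ/(-9/5)): its argument vanishes at ρ = -9/5, a square-root branch point, modulus 9/5.
Branch term (-2/9)*sqrt(1 - ρ/(3)): its argument vanishes at ρ = 3, a square-root branch point, modulus 3.
The radius of convergence is the smallest modulus among the singular points: 9/5.


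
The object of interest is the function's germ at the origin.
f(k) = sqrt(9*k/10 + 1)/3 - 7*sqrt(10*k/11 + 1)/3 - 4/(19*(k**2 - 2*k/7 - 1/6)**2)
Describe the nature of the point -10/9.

The point is an algebraic (square-root) branch point.

The term (1/3)*sqrt(1 - k/(-10/9)) has argument 1 - -10/9/(-10/9) = 0 at -10/9: a square-root (algebraic, two-sheeted) branch point; the remaining terms are analytic or single-valued there.


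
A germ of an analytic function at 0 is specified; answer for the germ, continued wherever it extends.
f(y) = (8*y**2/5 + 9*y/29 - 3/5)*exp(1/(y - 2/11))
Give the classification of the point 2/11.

The point is an essential singularity.

The exponent 1/(y - (2/11)) has a pole at 2/11, so exp(1/(y - (2/11))) takes every nonzero value near it: an essential singularity (not a pole of any order).


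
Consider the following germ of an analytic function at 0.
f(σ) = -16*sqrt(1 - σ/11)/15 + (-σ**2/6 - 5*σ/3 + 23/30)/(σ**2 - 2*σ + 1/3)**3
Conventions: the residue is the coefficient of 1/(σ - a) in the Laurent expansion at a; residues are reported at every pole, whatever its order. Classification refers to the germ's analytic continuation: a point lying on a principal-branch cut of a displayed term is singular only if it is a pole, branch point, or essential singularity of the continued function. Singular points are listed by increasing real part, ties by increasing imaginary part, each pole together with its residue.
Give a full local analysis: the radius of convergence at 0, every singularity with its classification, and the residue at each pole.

Denominator factor (σ**2 - 2*σ + 1/3)^3: discriminant 8/3, real irrational roots 1 + (1/3)*sqrt(6) and 1 - (1/3)*sqrt(6); poles of order 3, moduli 1 + (1/3)*sqrt(6) and 1 - (1/3)*sqrt(6).
Branch term (-16/15)*sqrt(1 - σ/(11)): its argument vanishes at σ = 11, a square-root branch point, modulus 11.
The radius of convergence is the smallest modulus among the singular points: 1 - (1/3)*sqrt(6).
The branch term is analytic at 1 - (1/3)*sqrt(6) and contributes nothing to the residue; only the rational part matters.
The factor σ**2 - 2*σ + 1/3 splits as (σ - a)(σ - a') with a = 1 - (1/3)*sqrt(6), a' = 1 + (1/3)*sqrt(6). At the order-3 pole a set g(σ) = (σ - a)^3*(rational part) = [-σ**2/6 - 5*σ/3 + 23/30] / (σ - a')^3.
Order-3 pole: residue = g''(a)/2; g''(1 - (1/3)*sqrt(6)) = (139/320)*sqrt(6), so the residue is (139/640)*sqrt(6).
The branch term is analytic at 1 + (1/3)*sqrt(6) and contributes nothing to the residue; only the rational part matters.
The factor σ**2 - 2*σ + 1/3 splits as (σ - a)(σ - a') with a = 1 + (1/3)*sqrt(6), a' = 1 - (1/3)*sqrt(6). At the order-3 pole a set g(σ) = (σ - a)^3*(rational part) = [-σ**2/6 - 5*σ/3 + 23/30] / (σ - a')^3.
Order-3 pole: residue = g''(a)/2; g''(1 + (1/3)*sqrt(6)) = -(139/320)*sqrt(6), so the residue is -(139/640)*sqrt(6).
List the singular points by increasing real part (a conjugate pair: the negative imaginary part first).

Radius of convergence at 0: 1 - (1/3)*sqrt(6).
At 1 - (1/3)*sqrt(6): a pole of order 3; residue (139/640)*sqrt(6).
At 1 + (1/3)*sqrt(6): a pole of order 3; residue -(139/640)*sqrt(6).
At 11: an algebraic (square-root) branch point.


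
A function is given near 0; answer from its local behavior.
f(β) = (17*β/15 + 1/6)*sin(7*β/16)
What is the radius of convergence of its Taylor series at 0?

The radius of convergence is infinite.

The factor sin(7*β/16) is entire and contributes no finite singular point.
The polynomial part has no poles.
No finite singular points: the Taylor series at 0 converges everywhere.


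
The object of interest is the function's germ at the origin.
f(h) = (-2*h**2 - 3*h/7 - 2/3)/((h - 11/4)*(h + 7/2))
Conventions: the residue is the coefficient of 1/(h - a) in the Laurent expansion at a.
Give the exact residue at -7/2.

At the order-1 pole -7/2 set g(h) = (h - (-7/2))*f(h) = (-2*h**2 - 3*h/7 - 2/3)/(h - 11/4).
Simple pole: residue = g(a) at a = -7/2, which is 284/75.

The residue is 284/75.


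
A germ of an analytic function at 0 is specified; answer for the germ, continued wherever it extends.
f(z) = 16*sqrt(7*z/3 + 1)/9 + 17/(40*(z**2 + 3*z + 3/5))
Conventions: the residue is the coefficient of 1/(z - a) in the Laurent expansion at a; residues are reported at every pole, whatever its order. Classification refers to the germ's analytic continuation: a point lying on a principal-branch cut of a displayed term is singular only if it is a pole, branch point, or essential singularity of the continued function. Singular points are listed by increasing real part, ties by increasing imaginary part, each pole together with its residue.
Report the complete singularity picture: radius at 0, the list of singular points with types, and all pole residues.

Denominator factor (z**2 + 3*z + 3/5): discriminant 33/5, real irrational roots -3/2 + (1/10)*sqrt(165) and -3/2 - (1/10)*sqrt(165); poles of order 1, moduli 3/2 - (1/10)*sqrt(165) and 3/2 + (1/10)*sqrt(165).
Branch term (16/9)*sqrt(1 - z/(-3/7)): its argument vanishes at z = -3/7, a square-root branch point, modulus 3/7.
The radius of convergence is the smallest modulus among the singular points: 3/2 - (1/10)*sqrt(165).
The branch term is analytic at -3/2 - (1/10)*sqrt(165) and contributes nothing to the residue; only the rational part matters.
The factor z**2 + 3*z + 3/5 splits as (z - a)(z - a') with a = -3/2 - (1/10)*sqrt(165), a' = -3/2 + (1/10)*sqrt(165). At the order-1 pole a set g(z) = (z - a)*(rational part) = [17/40] / (z - a').
Simple pole: residue = g(a) at a = -3/2 - (1/10)*sqrt(165), which is -(17/1320)*sqrt(165).
The branch term is analytic at -3/2 + (1/10)*sqrt(165) and contributes nothing to the residue; only the rational part matters.
The factor z**2 + 3*z + 3/5 splits as (z - a)(z - a') with a = -3/2 + (1/10)*sqrt(165), a' = -3/2 - (1/10)*sqrt(165). At the order-1 pole a set g(z) = (z - a)*(rational part) = [17/40] / (z - a').
Simple pole: residue = g(a) at a = -3/2 + (1/10)*sqrt(165), which is (17/1320)*sqrt(165).
List the singular points by increasing real part (a conjugate pair: the negative imaginary part first).

Radius of convergence at 0: 3/2 - (1/10)*sqrt(165).
At -3/2 - (1/10)*sqrt(165): a pole of order 1; residue -(17/1320)*sqrt(165).
At -3/7: an algebraic (square-root) branch point.
At -3/2 + (1/10)*sqrt(165): a pole of order 1; residue (17/1320)*sqrt(165).


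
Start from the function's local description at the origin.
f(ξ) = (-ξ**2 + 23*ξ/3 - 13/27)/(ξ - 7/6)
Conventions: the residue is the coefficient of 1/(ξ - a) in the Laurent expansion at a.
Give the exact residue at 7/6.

The residue is 767/108.

At the order-1 pole 7/6 set g(ξ) = (ξ - (7/6))*f(ξ) = -ξ**2 + 23*ξ/3 - 13/27.
Simple pole: residue = g(a) at a = 7/6, which is 767/108.


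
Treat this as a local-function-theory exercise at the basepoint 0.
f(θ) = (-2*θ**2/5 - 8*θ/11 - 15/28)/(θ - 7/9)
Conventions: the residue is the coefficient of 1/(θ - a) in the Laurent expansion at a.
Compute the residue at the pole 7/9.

At the order-1 pole 7/9 set g(θ) = (θ - (7/9))*f(θ) = -2*θ**2/5 - 8*θ/11 - 15/28.
Simple pole: residue = g(a) at a = 7/9, which is -167569/124740.

The residue is -167569/124740.


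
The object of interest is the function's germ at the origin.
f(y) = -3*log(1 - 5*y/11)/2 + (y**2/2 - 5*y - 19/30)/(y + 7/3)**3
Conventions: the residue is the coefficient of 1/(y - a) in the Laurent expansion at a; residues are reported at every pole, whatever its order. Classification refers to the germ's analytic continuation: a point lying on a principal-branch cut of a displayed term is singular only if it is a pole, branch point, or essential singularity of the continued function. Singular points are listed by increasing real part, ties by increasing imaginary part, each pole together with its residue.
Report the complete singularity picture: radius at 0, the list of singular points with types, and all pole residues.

Radius of convergence at 0: 11/5.
At -7/3: a pole of order 3; residue 1/2.
At 11/5: a logarithmic branch point.

Denominator factor (y + 7/3)^3: pole of order 3 at -7/3, modulus 7/3.
Branch term (-3/2)*log(1 - y/(11/5)): its argument vanishes at y = 11/5, a logarithmic branch point, modulus 11/5.
The radius of convergence is the smallest modulus among the singular points: 11/5.
The branch term is analytic at -7/3 and contributes nothing to the residue; only the rational part matters.
At the order-3 pole -7/3 set g(y) = (y - (-7/3))^3*(rational part) = y**2/2 - 5*y - 19/30.
Order-3 pole: residue = g''(a)/2; g''(-7/3) = 1, so the residue is 1/2.
List the singular points by increasing real part (a conjugate pair: the negative imaginary part first).


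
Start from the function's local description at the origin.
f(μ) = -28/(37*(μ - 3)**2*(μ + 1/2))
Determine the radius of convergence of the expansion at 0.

The radius of convergence is 1/2.

Denominator factor (μ - 3)^2: pole of order 2 at 3, modulus 3.
Denominator factor (μ + 1/2): pole of order 1 at -1/2, modulus 1/2.
The radius of convergence is the smallest modulus among the singular points: 1/2.


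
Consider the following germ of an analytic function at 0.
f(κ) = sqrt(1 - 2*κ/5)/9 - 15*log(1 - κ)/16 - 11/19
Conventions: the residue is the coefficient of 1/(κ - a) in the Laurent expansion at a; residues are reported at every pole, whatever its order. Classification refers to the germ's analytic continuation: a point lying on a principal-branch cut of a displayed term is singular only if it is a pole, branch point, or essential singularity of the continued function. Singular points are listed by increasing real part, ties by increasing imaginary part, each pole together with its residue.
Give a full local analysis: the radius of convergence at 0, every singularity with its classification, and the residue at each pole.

Branch term (-15/16)*log(1 - κ/(1)): its argument vanishes at κ = 1, a logarithmic branch point, modulus 1.
Branch term (1/9)*sqrt(1 - κ/(5/2)): its argument vanishes at κ = 5/2, a square-root branch point, modulus 5/2.
The radius of convergence is the smallest modulus among the singular points: 1.
List the singular points by increasing real part (a conjugate pair: the negative imaginary part first).

Radius of convergence at 0: 1.
At 1: a logarithmic branch point.
At 5/2: an algebraic (square-root) branch point.
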